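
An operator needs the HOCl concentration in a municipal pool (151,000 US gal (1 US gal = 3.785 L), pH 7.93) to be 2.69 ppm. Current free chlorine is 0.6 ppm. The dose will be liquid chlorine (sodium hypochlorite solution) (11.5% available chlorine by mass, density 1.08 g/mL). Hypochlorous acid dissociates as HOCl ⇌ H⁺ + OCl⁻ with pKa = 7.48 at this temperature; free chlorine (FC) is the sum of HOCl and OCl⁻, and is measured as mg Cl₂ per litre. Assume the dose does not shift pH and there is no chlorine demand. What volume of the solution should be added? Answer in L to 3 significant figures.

Volume: 151,000 US gal × 3.785 L/gal = 571,535 L.
[OCl⁻]/[HOCl] = 10^(pH − pKa) = 10^(7.93 − 7.48) = 2.818; fraction as HOCl = 1/(1 + 2.818) = 0.2619.
Free chlorine required for 2.69 ppm HOCl: 2.69 / 0.2619 = 10.27 ppm.
FC to add: 10.27 − 0.6 = 9.671 mg/L as Cl₂.
Cl₂ equivalent: 9.671 mg/L × 571,535 L = 5528 g.
Product at 11.5% available Cl: 5528 / 0.115 = 48,070 g.
Volume: 48,070 g ÷ 1.08 g/mL = 44,510 mL.

44.5 L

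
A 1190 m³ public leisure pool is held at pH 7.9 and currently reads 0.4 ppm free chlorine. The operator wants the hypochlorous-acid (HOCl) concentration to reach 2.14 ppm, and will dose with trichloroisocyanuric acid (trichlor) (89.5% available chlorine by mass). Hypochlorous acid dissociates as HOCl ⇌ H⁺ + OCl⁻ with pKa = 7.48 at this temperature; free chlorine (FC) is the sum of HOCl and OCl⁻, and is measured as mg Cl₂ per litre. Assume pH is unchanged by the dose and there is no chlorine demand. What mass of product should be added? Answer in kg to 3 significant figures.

Volume: 1190 m³ = 1,190,000 L.
[OCl⁻]/[HOCl] = 10^(pH − pKa) = 10^(7.9 − 7.48) = 2.63; fraction as HOCl = 1/(1 + 2.63) = 0.2755.
Free chlorine required for 2.14 ppm HOCl: 2.14 / 0.2755 = 7.769 ppm.
FC to add: 7.769 − 0.4 = 7.369 mg/L as Cl₂.
Cl₂ equivalent: 7.369 mg/L × 1,190,000 L = 8769 g.
Product at 89.5% available Cl: 8769 / 0.895 = 9798 g.

9.80 kg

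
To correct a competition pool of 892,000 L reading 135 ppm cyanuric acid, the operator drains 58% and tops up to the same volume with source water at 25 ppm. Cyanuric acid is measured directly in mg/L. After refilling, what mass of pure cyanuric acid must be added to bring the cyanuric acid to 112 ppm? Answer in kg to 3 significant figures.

36.4 kg

After draining 58% and refilling: 135 × 0.42 + 25 × 0.58 = 71.2 ppm.
Deficit to target: 112 − 71.2 = 40.8 mg/L.
Mass: 40.8 mg/L × 892,000 L = 36,390 g cyanuric acid.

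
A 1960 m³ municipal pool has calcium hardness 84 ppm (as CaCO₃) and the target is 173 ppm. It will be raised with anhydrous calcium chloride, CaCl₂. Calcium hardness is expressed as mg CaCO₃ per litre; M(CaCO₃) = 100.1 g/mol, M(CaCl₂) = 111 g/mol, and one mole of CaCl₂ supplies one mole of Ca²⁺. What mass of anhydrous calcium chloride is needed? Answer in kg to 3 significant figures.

Volume: 1960 m³ = 1,960,000 L.
Hardness to add: (173 − 84) = 89 mg/L as CaCO₃ × 1,960,000 L = 174,400 g as CaCO₃.
Moles of Ca²⁺ (1 mol Ca²⁺ ≡ 1 mol CaCO₃): 174,400 / 100.1 g/mol = 1743 mol.
Mass of CaCl₂: 1743 × 111 = 193,400 g.

193 kg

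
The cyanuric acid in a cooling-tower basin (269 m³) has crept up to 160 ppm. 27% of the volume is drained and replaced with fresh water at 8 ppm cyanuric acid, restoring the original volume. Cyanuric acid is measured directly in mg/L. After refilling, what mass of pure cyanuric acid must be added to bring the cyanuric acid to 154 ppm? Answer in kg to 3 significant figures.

9.43 kg

Volume: 269 m³ = 269,000 L.
After draining 27% and refilling: 160 × 0.73 + 8 × 0.27 = 118.96 ppm.
Deficit to target: 154 − 118.96 = 35.04 mg/L.
Mass: 35.04 mg/L × 269,000 L = 9426 g cyanuric acid.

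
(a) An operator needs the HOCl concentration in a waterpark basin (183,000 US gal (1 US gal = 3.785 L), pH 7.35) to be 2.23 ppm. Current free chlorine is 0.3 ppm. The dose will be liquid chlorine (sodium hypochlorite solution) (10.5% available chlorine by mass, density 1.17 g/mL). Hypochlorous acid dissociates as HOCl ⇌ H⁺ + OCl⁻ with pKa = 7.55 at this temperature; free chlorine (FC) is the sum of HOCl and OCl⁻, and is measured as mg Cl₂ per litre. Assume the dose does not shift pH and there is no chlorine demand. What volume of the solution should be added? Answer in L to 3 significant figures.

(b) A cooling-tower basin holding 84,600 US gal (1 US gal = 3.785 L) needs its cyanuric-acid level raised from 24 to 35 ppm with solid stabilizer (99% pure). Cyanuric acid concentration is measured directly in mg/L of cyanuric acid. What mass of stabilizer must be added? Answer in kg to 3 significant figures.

(a) Volume: 183,000 US gal × 3.785 L/gal = 692,655 L.
(a) [OCl⁻]/[HOCl] = 10^(pH − pKa) = 10^(7.35 − 7.55) = 0.631; fraction as HOCl = 1/(1 + 0.631) = 0.6131.
(a) Free chlorine required for 2.23 ppm HOCl: 2.23 / 0.6131 = 3.637 ppm.
(a) FC to add: 3.637 − 0.3 = 3.337 mg/L as Cl₂.
(a) Cl₂ equivalent: 3.337 mg/L × 692,655 L = 2311 g.
(a) Product at 10.5% available Cl: 2311 / 0.105 = 22,010 g.
(a) Volume: 22,010 g ÷ 1.17 g/mL = 18,810 mL.

(b) Volume: 84,600 US gal × 3.785 L/gal = 320,211 L.
(b) CYA to add: (35 − 24) = 11 mg/L × 320,211 L = 3522 g cyanuric acid.
(b) At 99% purity: 3522 / 0.99 = 3558 g product.

(a) 18.8 L; (b) 3.56 kg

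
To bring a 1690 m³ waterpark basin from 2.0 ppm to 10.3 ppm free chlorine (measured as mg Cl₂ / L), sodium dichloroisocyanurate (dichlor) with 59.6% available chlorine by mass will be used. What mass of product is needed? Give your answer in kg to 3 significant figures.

23.5 kg

Volume: 1690 m³ = 1,690,000 L.
Chlorine deficit: 10.3 − 2.0 = 8.3 ppm = 8.3 mg/L as Cl₂.
Cl₂ equivalent needed: 8.3 mg/L × 1,690,000 L = 14,030,000 mg = 14,030 g.
Product at 59.6% available chlorine: 14,030 / 0.596 = 23,540 g.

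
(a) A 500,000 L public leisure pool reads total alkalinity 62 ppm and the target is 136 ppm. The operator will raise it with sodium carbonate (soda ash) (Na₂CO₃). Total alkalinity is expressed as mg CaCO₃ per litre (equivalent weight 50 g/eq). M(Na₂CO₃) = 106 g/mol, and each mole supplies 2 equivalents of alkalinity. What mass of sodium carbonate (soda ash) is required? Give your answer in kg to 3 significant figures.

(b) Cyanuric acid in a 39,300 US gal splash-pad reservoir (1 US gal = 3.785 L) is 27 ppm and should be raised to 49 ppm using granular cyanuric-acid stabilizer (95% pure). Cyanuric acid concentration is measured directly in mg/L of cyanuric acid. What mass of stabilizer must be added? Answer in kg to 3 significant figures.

(a) Alkalinity to add: (136 − 62) = 74 mg/L as CaCO₃ × 500,000 L = 37,000 g as CaCO₃.
(a) Equivalents: 37,000 g ÷ 50 g/eq = 740 eq.
(a) Each mole of Na₂CO₃ supplies 2 eq, so 740 / 2 = 370 mol.
(a) Mass: 370 mol × 106 g/mol = 39,220 g.

(b) Volume: 39,300 US gal × 3.785 L/gal = 148,750 L.
(b) CYA to add: (49 − 27) = 22 mg/L × 148,750 L = 3273 g cyanuric acid.
(b) At 95% purity: 3273 / 0.95 = 3445 g product.

(a) 39.2 kg; (b) 3.44 kg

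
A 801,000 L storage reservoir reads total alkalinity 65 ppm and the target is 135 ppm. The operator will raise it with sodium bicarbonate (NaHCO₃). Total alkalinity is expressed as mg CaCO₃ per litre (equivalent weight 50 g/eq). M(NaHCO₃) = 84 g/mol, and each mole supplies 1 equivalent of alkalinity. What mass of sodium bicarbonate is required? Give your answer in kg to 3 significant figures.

94.2 kg

Alkalinity to add: (135 − 65) = 70 mg/L as CaCO₃ × 801,000 L = 56,070 g as CaCO₃.
Equivalents: 56,070 g ÷ 50 g/eq = 1121 eq.
NaHCO₃ supplies 1 eq per mole → 1121 mol.
Mass: 1121 mol × 84 g/mol = 94,200 g.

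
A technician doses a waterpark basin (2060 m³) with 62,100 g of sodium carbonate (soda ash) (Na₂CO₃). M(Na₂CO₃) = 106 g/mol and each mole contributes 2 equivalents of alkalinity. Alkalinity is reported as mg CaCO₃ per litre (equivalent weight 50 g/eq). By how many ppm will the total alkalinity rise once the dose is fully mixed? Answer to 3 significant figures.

Volume: 2060 m³ = 2,060,000 L.
Moles of Na₂CO₃: 62,100 g ÷ 106 g/mol = 585.8 mol → 1172 eq of alkalinity.
As CaCO₃: 1172 eq × 50 g/eq = 58,580 g.
Rise: 58,580 g / 2,060,000 L × 1000 = 28.44 mg/L.

28.4 ppm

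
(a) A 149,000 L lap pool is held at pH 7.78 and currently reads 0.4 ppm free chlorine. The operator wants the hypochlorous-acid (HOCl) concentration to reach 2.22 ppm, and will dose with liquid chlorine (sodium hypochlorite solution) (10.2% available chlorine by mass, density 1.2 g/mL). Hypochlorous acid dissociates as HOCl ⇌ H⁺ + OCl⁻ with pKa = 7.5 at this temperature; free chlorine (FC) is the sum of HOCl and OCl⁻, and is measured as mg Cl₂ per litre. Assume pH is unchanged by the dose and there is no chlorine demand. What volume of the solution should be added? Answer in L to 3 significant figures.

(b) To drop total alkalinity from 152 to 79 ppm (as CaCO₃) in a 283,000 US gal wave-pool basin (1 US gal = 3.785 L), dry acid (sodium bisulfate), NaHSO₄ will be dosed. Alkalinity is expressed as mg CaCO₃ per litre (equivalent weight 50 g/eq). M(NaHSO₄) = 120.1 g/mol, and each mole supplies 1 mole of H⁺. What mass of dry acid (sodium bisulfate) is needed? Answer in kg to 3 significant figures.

(a) [OCl⁻]/[HOCl] = 10^(pH − pKa) = 10^(7.78 − 7.5) = 1.905; fraction as HOCl = 1/(1 + 1.905) = 0.3442.
(a) Free chlorine required for 2.22 ppm HOCl: 2.22 / 0.3442 = 6.45 ppm.
(a) FC to add: 6.45 − 0.4 = 6.05 mg/L as Cl₂.
(a) Cl₂ equivalent: 6.05 mg/L × 149,000 L = 901.5 g.
(a) Product at 10.2% available Cl: 901.5 / 0.102 = 8838 g.
(a) Volume: 8838 g ÷ 1.2 g/mL = 7365 mL.

(b) Volume: 283,000 US gal × 3.785 L/gal = 1,071,155 L.
(b) Alkalinity to neutralize: (152 − 79) = 73 mg/L as CaCO₃ × 1,071,155 L = 78,190 g as CaCO₃.
(b) Equivalents of H⁺ required: 78,190 ÷ 50 g/eq = 1564 eq = 1564 mol NaHSO₄.
(b) Mass of NaHSO₄: 1564 × 120.1 = 187,800 g.

(a) 7.36 L; (b) 188 kg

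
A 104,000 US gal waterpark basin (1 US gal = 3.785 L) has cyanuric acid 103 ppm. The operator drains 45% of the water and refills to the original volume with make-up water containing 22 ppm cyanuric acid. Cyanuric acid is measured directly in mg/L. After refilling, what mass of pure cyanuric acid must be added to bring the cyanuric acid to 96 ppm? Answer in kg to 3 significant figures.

Volume: 104,000 US gal × 3.785 L/gal = 393,640 L.
After draining 45% and refilling: 103 × 0.55 + 22 × 0.45 = 66.55 ppm.
Deficit to target: 96 − 66.55 = 29.45 mg/L.
Mass: 29.45 mg/L × 393,640 L = 11,590 g cyanuric acid.

11.6 kg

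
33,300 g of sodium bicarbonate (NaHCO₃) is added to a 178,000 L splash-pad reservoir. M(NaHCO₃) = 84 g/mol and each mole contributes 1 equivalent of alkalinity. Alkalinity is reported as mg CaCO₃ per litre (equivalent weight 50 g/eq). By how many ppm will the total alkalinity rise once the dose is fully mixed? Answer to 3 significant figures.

Moles of NaHCO₃: 33,300 g ÷ 84 g/mol = 396.4 mol → 396.4 eq of alkalinity.
As CaCO₃: 396.4 eq × 50 g/eq = 19,820 g.
Rise: 19,820 g / 178,000 L × 1000 = 111.4 mg/L.

111 ppm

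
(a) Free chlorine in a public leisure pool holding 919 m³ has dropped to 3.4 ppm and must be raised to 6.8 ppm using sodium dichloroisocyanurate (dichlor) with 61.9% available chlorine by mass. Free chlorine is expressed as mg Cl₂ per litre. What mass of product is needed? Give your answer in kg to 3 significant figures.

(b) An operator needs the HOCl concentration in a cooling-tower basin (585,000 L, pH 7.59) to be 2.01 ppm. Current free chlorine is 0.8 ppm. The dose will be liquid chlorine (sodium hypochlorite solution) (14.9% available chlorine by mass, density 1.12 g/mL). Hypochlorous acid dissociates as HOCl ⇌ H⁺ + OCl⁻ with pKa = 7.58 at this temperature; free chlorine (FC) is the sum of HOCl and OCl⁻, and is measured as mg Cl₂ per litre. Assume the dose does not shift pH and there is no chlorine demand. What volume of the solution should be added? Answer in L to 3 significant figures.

(a) 5.05 kg; (b) 11.5 L

(a) Volume: 919 m³ = 919,000 L.
(a) Chlorine deficit: 6.8 − 3.4 = 3.4 ppm = 3.4 mg/L as Cl₂.
(a) Cl₂ equivalent needed: 3.4 mg/L × 919,000 L = 3,125,000 mg = 3125 g.
(a) Product at 61.9% available chlorine: 3125 / 0.619 = 5048 g.

(b) [OCl⁻]/[HOCl] = 10^(pH − pKa) = 10^(7.59 − 7.58) = 1.023; fraction as HOCl = 1/(1 + 1.023) = 0.4942.
(b) Free chlorine required for 2.01 ppm HOCl: 2.01 / 0.4942 = 4.067 ppm.
(b) FC to add: 4.067 − 0.8 = 3.267 mg/L as Cl₂.
(b) Cl₂ equivalent: 3.267 mg/L × 585,000 L = 1911 g.
(b) Product at 14.9% available Cl: 1911 / 0.149 = 12,830 g.
(b) Volume: 12,830 g ÷ 1.12 g/mL = 11,450 mL.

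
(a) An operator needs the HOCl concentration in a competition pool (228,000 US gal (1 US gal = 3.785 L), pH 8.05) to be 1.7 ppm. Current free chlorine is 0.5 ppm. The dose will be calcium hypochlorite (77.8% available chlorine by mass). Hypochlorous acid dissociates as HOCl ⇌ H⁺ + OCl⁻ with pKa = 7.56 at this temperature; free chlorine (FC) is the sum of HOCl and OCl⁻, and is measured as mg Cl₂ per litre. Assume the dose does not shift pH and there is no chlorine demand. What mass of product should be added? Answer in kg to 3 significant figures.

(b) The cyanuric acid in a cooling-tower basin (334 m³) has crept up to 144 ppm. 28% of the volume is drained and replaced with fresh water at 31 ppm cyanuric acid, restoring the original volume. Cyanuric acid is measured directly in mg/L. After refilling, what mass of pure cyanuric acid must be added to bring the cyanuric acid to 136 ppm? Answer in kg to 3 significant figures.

(a) Volume: 228,000 US gal × 3.785 L/gal = 862,980 L.
(a) [OCl⁻]/[HOCl] = 10^(pH − pKa) = 10^(8.05 − 7.56) = 3.09; fraction as HOCl = 1/(1 + 3.09) = 0.2445.
(a) Free chlorine required for 1.7 ppm HOCl: 1.7 / 0.2445 = 6.954 ppm.
(a) FC to add: 6.954 − 0.5 = 6.454 mg/L as Cl₂.
(a) Cl₂ equivalent: 6.454 mg/L × 862,980 L = 5569 g.
(a) Product at 77.8% available Cl: 5569 / 0.778 = 7158 g.

(b) Volume: 334 m³ = 334,000 L.
(b) After draining 28% and refilling: 144 × 0.72 + 31 × 0.28 = 112.36 ppm.
(b) Deficit to target: 136 − 112.36 = 23.64 mg/L.
(b) Mass: 23.64 mg/L × 334,000 L = 7896 g cyanuric acid.

(a) 7.16 kg; (b) 7.90 kg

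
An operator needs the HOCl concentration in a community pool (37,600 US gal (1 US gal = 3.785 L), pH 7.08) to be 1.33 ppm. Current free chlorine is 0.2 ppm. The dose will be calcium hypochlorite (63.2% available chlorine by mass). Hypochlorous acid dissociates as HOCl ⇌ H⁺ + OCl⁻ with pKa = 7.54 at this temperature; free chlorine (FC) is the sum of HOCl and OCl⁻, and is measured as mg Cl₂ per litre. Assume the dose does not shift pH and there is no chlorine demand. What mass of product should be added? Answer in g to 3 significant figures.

358 g

Volume: 37,600 US gal × 3.785 L/gal = 142,316 L.
[OCl⁻]/[HOCl] = 10^(pH − pKa) = 10^(7.08 − 7.54) = 0.3467; fraction as HOCl = 1/(1 + 0.3467) = 0.7425.
Free chlorine required for 1.33 ppm HOCl: 1.33 / 0.7425 = 1.791 ppm.
FC to add: 1.791 − 0.2 = 1.591 mg/L as Cl₂.
Cl₂ equivalent: 1.591 mg/L × 142,316 L = 226.4 g.
Product at 63.2% available Cl: 226.4 / 0.632 = 358.3 g.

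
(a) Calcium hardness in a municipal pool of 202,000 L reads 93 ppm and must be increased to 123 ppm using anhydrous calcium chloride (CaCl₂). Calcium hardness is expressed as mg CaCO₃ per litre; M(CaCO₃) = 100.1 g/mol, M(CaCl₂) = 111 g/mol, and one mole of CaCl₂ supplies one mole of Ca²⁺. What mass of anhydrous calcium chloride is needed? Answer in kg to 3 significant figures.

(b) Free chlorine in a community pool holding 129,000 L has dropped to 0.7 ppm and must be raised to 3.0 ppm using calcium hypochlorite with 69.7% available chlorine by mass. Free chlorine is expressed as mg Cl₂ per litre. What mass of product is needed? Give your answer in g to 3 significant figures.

(a) 6.72 kg; (b) 426 g

(a) Hardness to add: (123 − 93) = 30 mg/L as CaCO₃ × 202,000 L = 6060 g as CaCO₃.
(a) Moles of Ca²⁺ (1 mol Ca²⁺ ≡ 1 mol CaCO₃): 6060 / 100.1 g/mol = 60.54 mol.
(a) Mass of CaCl₂: 60.54 × 111 = 6720 g.

(b) Chlorine deficit: 3.0 − 0.7 = 2.3 ppm = 2.3 mg/L as Cl₂.
(b) Cl₂ equivalent needed: 2.3 mg/L × 129,000 L = 296,700 mg = 296.7 g.
(b) Product at 69.7% available chlorine: 296.7 / 0.697 = 425.7 g.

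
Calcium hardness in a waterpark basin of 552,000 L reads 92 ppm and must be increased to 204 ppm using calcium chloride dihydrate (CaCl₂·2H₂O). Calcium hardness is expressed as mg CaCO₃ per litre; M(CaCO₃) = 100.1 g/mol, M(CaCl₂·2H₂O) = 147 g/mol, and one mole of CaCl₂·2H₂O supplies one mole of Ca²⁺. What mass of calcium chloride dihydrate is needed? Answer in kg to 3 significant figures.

Hardness to add: (204 − 92) = 112 mg/L as CaCO₃ × 552,000 L = 61,820 g as CaCO₃.
Moles of Ca²⁺ (1 mol Ca²⁺ ≡ 1 mol CaCO₃): 61,820 / 100.1 g/mol = 617.6 mol.
Mass of CaCl₂·2H₂O: 617.6 × 147 = 90,790 g.

90.8 kg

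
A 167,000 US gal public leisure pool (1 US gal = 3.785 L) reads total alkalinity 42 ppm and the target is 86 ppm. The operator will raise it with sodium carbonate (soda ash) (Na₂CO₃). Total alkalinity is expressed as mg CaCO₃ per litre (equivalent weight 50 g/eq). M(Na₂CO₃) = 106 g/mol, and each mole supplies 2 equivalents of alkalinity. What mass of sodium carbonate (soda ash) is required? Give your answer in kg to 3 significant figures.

29.5 kg

Volume: 167,000 US gal × 3.785 L/gal = 632,095 L.
Alkalinity to add: (86 − 42) = 44 mg/L as CaCO₃ × 632,095 L = 27,810 g as CaCO₃.
Equivalents: 27,810 g ÷ 50 g/eq = 556.2 eq.
Each mole of Na₂CO₃ supplies 2 eq, so 556.2 / 2 = 278.1 mol.
Mass: 278.1 mol × 106 g/mol = 29,480 g.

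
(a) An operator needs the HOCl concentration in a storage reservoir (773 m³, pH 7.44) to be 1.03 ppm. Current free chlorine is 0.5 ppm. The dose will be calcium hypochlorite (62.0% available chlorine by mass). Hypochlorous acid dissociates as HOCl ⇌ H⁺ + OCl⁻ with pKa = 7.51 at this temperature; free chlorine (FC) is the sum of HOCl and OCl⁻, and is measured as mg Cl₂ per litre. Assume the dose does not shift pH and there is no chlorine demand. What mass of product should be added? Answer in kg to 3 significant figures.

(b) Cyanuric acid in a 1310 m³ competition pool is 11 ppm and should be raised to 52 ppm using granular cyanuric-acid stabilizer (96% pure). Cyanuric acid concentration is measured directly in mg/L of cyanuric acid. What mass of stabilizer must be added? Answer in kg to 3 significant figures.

(a) Volume: 773 m³ = 773,000 L.
(a) [OCl⁻]/[HOCl] = 10^(pH − pKa) = 10^(7.44 − 7.51) = 0.8511; fraction as HOCl = 1/(1 + 0.8511) = 0.5402.
(a) Free chlorine required for 1.03 ppm HOCl: 1.03 / 0.5402 = 1.907 ppm.
(a) FC to add: 1.907 − 0.5 = 1.407 mg/L as Cl₂.
(a) Cl₂ equivalent: 1.407 mg/L × 773,000 L = 1087 g.
(a) Product at 62.0% available Cl: 1087 / 0.62 = 1754 g.

(b) Volume: 1310 m³ = 1,310,000 L.
(b) CYA to add: (52 − 11) = 41 mg/L × 1,310,000 L = 53,710 g cyanuric acid.
(b) At 96% purity: 53,710 / 0.96 = 55,950 g product.

(a) 1.75 kg; (b) 55.9 kg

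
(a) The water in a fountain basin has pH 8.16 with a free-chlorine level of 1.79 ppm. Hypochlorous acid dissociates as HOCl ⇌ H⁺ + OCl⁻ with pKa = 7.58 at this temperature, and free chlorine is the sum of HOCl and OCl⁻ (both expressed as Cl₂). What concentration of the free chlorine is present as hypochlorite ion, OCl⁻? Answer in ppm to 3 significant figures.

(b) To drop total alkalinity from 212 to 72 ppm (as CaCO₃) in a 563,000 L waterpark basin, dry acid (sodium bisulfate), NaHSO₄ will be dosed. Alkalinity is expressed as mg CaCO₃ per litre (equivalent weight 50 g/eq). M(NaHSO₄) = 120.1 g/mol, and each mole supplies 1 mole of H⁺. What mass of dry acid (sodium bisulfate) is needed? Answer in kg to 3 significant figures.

(a) 1.42 ppm; (b) 189 kg

(a) [OCl⁻]/[HOCl] = 10^(pH − pKa) = 10^(8.16 − 7.58) = 10^0.58 = 3.802.
(a) Fraction as HOCl = 1 / (1 + 3.802) = 0.2083.
(a) OCl⁻ = (1 − 0.2083) × 1.79 ppm = 1.417 ppm.

(b) Alkalinity to neutralize: (212 − 72) = 140 mg/L as CaCO₃ × 563,000 L = 78,820 g as CaCO₃.
(b) Equivalents of H⁺ required: 78,820 ÷ 50 g/eq = 1576 eq = 1576 mol NaHSO₄.
(b) Mass of NaHSO₄: 1576 × 120.1 = 189,300 g.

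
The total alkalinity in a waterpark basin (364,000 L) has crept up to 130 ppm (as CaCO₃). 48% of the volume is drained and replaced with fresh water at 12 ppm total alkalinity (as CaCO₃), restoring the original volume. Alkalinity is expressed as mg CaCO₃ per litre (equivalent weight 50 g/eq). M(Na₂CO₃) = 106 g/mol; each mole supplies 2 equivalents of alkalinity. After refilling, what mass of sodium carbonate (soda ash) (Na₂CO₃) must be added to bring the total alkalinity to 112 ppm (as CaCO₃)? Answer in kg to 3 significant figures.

After draining 48% and refilling: 130 × 0.52 + 12 × 0.48 = 73.36 ppm.
Deficit to target: 112 − 73.36 = 38.64 mg/L.
As CaCO₃: 38.64 mg/L × 364,000 L = 14,060 g; ÷ 50 g/eq ÷ 2 = 140.6 mol Na₂CO₃.
Mass: 140.6 × 106 = 14,910 g.

14.9 kg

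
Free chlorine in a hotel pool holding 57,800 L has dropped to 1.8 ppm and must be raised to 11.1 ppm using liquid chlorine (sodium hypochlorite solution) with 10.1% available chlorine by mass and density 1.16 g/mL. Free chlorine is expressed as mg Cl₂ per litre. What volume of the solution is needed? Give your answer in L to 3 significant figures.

4.59 L

Chlorine deficit: 11.1 − 1.8 = 9.3 ppm = 9.3 mg/L as Cl₂.
Cl₂ equivalent needed: 9.3 mg/L × 57,800 L = 537,500 mg = 537.5 g.
Product at 10.1% available chlorine: 537.5 / 0.101 = 5322 g.
Volume at density 1.16 g/mL: 5322 g ÷ 1.16 g/mL = 4588 mL.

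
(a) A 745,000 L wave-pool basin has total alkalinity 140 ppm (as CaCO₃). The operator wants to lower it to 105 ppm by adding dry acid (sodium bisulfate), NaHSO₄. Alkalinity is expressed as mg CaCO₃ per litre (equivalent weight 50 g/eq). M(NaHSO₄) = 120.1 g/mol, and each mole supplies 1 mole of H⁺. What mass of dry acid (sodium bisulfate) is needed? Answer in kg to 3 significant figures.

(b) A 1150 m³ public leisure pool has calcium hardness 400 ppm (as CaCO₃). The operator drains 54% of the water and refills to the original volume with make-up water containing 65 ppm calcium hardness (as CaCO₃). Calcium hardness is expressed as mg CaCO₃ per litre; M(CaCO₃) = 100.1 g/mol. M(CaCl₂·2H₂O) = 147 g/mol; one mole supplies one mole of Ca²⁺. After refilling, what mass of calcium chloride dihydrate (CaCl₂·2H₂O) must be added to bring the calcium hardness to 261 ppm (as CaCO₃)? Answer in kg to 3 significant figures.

(a) Alkalinity to neutralize: (140 − 105) = 35 mg/L as CaCO₃ × 745,000 L = 26,080 g as CaCO₃.
(a) Equivalents of H⁺ required: 26,080 ÷ 50 g/eq = 521.5 eq = 521.5 mol NaHSO₄.
(a) Mass of NaHSO₄: 521.5 × 120.1 = 62,630 g.

(b) Volume: 1150 m³ = 1,150,000 L.
(b) After draining 54% and refilling: 400 × 0.46 + 65 × 0.54 = 219.1 ppm.
(b) Deficit to target: 261 − 219.1 = 41.9 mg/L.
(b) As CaCO₃: 41.9 mg/L × 1,150,000 L = 48,190 g; ÷ 100.1 = 481.4 mol Ca²⁺.
(b) Mass: 481.4 × 147 = 70,760 g.

(a) 62.6 kg; (b) 70.8 kg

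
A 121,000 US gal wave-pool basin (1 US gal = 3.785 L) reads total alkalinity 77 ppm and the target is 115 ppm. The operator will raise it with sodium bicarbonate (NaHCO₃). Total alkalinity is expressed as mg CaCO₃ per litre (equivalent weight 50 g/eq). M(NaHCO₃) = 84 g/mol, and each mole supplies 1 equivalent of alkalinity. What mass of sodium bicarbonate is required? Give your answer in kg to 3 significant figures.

Volume: 121,000 US gal × 3.785 L/gal = 457,985 L.
Alkalinity to add: (115 − 77) = 38 mg/L as CaCO₃ × 457,985 L = 17,400 g as CaCO₃.
Equivalents: 17,400 g ÷ 50 g/eq = 348.1 eq.
NaHCO₃ supplies 1 eq per mole → 348.1 mol.
Mass: 348.1 mol × 84 g/mol = 29,240 g.

29.2 kg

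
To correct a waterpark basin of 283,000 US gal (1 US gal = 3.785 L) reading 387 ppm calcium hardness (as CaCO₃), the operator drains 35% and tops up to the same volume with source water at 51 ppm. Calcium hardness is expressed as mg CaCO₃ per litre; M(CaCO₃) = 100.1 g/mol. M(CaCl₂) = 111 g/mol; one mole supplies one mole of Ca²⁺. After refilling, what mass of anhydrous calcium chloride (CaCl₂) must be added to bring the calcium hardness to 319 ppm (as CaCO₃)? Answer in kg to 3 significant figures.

58.9 kg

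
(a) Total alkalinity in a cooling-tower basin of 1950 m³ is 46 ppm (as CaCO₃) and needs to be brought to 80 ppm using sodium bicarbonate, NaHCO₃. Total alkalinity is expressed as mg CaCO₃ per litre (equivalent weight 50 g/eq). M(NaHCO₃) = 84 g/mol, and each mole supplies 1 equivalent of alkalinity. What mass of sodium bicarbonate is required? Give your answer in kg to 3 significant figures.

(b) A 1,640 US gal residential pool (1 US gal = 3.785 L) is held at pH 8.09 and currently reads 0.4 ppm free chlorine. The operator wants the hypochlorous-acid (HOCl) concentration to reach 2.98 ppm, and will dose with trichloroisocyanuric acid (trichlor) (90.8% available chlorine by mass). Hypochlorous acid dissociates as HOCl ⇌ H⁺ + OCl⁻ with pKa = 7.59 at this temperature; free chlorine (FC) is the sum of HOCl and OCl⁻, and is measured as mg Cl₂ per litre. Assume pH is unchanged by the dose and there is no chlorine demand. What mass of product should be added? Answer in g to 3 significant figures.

(a) 111 kg; (b) 82.1 g

(a) Volume: 1950 m³ = 1,950,000 L.
(a) Alkalinity to add: (80 − 46) = 34 mg/L as CaCO₃ × 1,950,000 L = 66,300 g as CaCO₃.
(a) Equivalents: 66,300 g ÷ 50 g/eq = 1326 eq.
(a) NaHCO₃ supplies 1 eq per mole → 1326 mol.
(a) Mass: 1326 mol × 84 g/mol = 111,400 g.

(b) Volume: 1,640 US gal × 3.785 L/gal = 6,207 L.
(b) [OCl⁻]/[HOCl] = 10^(pH − pKa) = 10^(8.09 − 7.59) = 3.162; fraction as HOCl = 1/(1 + 3.162) = 0.2403.
(b) Free chlorine required for 2.98 ppm HOCl: 2.98 / 0.2403 = 12.4 ppm.
(b) FC to add: 12.4 − 0.4 = 12 mg/L as Cl₂.
(b) Cl₂ equivalent: 12 mg/L × 6,207 L = 74.51 g.
(b) Product at 90.8% available Cl: 74.51 / 0.908 = 82.06 g.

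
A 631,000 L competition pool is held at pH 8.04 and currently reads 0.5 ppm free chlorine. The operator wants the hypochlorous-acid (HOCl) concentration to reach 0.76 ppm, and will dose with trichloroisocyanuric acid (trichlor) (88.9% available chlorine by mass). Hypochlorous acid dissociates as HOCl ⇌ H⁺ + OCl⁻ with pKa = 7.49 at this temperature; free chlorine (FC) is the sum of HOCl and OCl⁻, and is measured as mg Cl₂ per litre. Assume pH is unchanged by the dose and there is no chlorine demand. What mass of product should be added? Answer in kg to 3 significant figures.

[OCl⁻]/[HOCl] = 10^(pH − pKa) = 10^(8.04 − 7.49) = 3.548; fraction as HOCl = 1/(1 + 3.548) = 0.2199.
Free chlorine required for 0.76 ppm HOCl: 0.76 / 0.2199 = 3.457 ppm.
FC to add: 3.457 − 0.5 = 2.957 mg/L as Cl₂.
Cl₂ equivalent: 2.957 mg/L × 631,000 L = 1866 g.
Product at 88.9% available Cl: 1866 / 0.889 = 2099 g.

2.10 kg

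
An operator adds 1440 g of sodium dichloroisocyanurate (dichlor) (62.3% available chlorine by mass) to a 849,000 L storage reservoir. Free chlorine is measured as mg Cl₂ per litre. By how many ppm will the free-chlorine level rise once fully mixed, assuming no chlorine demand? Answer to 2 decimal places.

1.06 ppm

Available chlorine delivered: 1440 g × 0.623 = 897.1 g as Cl₂.
Concentration rise: 897.1 g / 849,000 L = 1.057 mg/L = 1.06 ppm.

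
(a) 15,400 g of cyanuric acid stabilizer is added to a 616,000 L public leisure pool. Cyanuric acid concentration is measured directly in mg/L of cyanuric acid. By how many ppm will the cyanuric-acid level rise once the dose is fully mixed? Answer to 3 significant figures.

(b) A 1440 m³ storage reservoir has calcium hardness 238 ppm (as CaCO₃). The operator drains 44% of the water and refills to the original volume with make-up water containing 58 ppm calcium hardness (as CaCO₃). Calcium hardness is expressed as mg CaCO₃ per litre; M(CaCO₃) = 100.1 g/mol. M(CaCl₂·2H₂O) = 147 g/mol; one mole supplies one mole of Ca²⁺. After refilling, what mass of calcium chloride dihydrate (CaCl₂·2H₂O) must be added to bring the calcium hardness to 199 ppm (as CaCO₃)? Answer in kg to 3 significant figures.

(a) 25.0 ppm; (b) 85.0 kg

(a) Rise: 15,400 g / 616,000 L × 1000 = 25 mg/L.

(b) Volume: 1440 m³ = 1,440,000 L.
(b) After draining 44% and refilling: 238 × 0.56 + 58 × 0.44 = 158.8 ppm.
(b) Deficit to target: 199 − 158.8 = 40.2 mg/L.
(b) As CaCO₃: 40.2 mg/L × 1,440,000 L = 57,890 g; ÷ 100.1 = 578.3 mol Ca²⁺.
(b) Mass: 578.3 × 147 = 85,010 g.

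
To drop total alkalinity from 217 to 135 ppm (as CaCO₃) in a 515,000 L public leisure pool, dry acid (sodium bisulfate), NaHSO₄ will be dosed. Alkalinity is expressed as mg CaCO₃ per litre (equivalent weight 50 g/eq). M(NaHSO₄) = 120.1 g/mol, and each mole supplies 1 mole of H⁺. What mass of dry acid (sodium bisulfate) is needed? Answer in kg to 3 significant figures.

101 kg

Alkalinity to neutralize: (217 − 135) = 82 mg/L as CaCO₃ × 515,000 L = 42,230 g as CaCO₃.
Equivalents of H⁺ required: 42,230 ÷ 50 g/eq = 844.6 eq = 844.6 mol NaHSO₄.
Mass of NaHSO₄: 844.6 × 120.1 = 101,400 g.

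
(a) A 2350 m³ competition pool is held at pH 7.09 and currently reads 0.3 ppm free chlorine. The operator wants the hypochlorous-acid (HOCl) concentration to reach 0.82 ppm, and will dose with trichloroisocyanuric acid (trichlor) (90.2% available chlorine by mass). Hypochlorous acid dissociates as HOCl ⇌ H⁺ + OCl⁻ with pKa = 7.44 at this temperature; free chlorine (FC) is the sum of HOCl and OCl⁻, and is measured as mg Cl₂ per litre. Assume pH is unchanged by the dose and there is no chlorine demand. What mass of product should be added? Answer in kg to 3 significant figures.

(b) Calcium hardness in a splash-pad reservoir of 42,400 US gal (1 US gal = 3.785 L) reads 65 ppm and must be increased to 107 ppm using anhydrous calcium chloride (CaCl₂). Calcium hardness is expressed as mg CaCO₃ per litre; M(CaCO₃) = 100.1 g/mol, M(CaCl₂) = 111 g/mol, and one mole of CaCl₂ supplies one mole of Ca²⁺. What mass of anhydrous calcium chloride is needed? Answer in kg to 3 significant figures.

(a) Volume: 2350 m³ = 2,350,000 L.
(a) [OCl⁻]/[HOCl] = 10^(pH − pKa) = 10^(7.09 − 7.44) = 0.4467; fraction as HOCl = 1/(1 + 0.4467) = 0.6912.
(a) Free chlorine required for 0.82 ppm HOCl: 0.82 / 0.6912 = 1.186 ppm.
(a) FC to add: 1.186 − 0.3 = 0.8863 mg/L as Cl₂.
(a) Cl₂ equivalent: 0.8863 mg/L × 2,350,000 L = 2083 g.
(a) Product at 90.2% available Cl: 2083 / 0.902 = 2309 g.

(b) Volume: 42,400 US gal × 3.785 L/gal = 160,484 L.
(b) Hardness to add: (107 − 65) = 42 mg/L as CaCO₃ × 160,484 L = 6740 g as CaCO₃.
(b) Moles of Ca²⁺ (1 mol Ca²⁺ ≡ 1 mol CaCO₃): 6740 / 100.1 g/mol = 67.34 mol.
(b) Mass of CaCl₂: 67.34 × 111 = 7474 g.

(a) 2.31 kg; (b) 7.47 kg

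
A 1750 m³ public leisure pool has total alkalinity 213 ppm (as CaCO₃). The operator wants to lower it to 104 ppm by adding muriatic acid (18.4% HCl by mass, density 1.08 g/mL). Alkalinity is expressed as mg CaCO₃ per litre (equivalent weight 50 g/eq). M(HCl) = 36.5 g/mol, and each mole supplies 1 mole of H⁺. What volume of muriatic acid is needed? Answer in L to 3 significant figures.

701 L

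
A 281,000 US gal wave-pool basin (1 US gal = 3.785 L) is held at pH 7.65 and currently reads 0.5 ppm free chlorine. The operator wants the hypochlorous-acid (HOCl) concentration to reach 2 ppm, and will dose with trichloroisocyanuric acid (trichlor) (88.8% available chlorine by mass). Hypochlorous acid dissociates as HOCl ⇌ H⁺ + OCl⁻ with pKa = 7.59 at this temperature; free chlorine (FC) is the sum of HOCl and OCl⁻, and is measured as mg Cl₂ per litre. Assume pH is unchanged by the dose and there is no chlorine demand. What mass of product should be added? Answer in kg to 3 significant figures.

Volume: 281,000 US gal × 3.785 L/gal = 1,063,585 L.
[OCl⁻]/[HOCl] = 10^(pH − pKa) = 10^(7.65 − 7.59) = 1.148; fraction as HOCl = 1/(1 + 1.148) = 0.4655.
Free chlorine required for 2 ppm HOCl: 2 / 0.4655 = 4.296 ppm.
FC to add: 4.296 − 0.5 = 3.796 mg/L as Cl₂.
Cl₂ equivalent: 3.796 mg/L × 1,063,585 L = 4038 g.
Product at 88.8% available Cl: 4038 / 0.888 = 4547 g.

4.55 kg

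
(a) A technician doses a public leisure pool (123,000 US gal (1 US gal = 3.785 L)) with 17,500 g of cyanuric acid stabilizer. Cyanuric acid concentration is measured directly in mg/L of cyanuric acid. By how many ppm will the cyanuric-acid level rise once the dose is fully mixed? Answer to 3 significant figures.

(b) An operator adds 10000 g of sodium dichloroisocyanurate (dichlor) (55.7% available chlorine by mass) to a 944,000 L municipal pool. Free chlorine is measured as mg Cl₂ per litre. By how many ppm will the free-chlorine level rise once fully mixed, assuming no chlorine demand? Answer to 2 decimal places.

(a) 37.6 ppm; (b) 5.90 ppm

(a) Volume: 123,000 US gal × 3.785 L/gal = 465,555 L.
(a) Rise: 17,500 g / 465,555 L × 1000 = 37.59 mg/L.

(b) Available chlorine delivered: 10,000 g × 0.557 = 5570 g as Cl₂.
(b) Concentration rise: 5570 g / 944,000 L = 5.9 mg/L = 5.90 ppm.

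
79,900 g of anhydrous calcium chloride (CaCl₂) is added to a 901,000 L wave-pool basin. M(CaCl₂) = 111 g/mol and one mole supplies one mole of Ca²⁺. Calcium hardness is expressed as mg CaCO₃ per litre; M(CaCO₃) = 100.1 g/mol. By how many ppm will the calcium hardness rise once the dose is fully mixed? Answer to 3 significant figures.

80.0 ppm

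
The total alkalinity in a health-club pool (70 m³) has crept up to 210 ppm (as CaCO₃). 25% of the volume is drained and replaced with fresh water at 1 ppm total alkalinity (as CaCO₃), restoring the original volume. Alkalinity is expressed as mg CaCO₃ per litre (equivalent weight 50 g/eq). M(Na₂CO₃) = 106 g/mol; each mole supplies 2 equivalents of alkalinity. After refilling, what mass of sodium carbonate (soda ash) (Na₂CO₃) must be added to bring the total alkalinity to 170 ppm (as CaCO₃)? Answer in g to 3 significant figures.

Volume: 70 m³ = 70,000 L.
After draining 25% and refilling: 210 × 0.75 + 1 × 0.25 = 157.75 ppm.
Deficit to target: 170 − 157.75 = 12.25 mg/L.
As CaCO₃: 12.25 mg/L × 70,000 L = 857.5 g; ÷ 50 g/eq ÷ 2 = 8.575 mol Na₂CO₃.
Mass: 8.575 × 106 = 908.9 g.

909 g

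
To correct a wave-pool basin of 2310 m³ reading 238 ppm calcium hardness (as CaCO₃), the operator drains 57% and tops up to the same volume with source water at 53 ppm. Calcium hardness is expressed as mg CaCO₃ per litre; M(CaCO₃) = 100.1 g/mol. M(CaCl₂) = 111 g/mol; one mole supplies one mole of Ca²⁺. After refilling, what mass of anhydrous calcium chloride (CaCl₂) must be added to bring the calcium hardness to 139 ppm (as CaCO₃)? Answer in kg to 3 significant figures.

16.5 kg

Volume: 2310 m³ = 2,310,000 L.
After draining 57% and refilling: 238 × 0.43 + 53 × 0.57 = 132.55 ppm.
Deficit to target: 139 − 132.55 = 6.45 mg/L.
As CaCO₃: 6.45 mg/L × 2,310,000 L = 14,900 g; ÷ 100.1 = 148.8 mol Ca²⁺.
Mass: 148.8 × 111 = 16,520 g.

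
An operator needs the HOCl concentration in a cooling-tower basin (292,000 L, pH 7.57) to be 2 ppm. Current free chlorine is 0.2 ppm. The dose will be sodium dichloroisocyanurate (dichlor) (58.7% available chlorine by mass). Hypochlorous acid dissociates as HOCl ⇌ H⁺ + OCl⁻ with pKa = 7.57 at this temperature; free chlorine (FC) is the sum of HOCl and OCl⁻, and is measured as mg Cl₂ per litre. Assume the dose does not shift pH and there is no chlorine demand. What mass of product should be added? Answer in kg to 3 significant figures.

1.89 kg

[OCl⁻]/[HOCl] = 10^(pH − pKa) = 10^(7.57 − 7.57) = 1; fraction as HOCl = 1/(1 + 1) = 0.5.
Free chlorine required for 2 ppm HOCl: 2 / 0.5 = 4 ppm.
FC to add: 4 − 0.2 = 3.8 mg/L as Cl₂.
Cl₂ equivalent: 3.8 mg/L × 292,000 L = 1110 g.
Product at 58.7% available Cl: 1110 / 0.587 = 1890 g.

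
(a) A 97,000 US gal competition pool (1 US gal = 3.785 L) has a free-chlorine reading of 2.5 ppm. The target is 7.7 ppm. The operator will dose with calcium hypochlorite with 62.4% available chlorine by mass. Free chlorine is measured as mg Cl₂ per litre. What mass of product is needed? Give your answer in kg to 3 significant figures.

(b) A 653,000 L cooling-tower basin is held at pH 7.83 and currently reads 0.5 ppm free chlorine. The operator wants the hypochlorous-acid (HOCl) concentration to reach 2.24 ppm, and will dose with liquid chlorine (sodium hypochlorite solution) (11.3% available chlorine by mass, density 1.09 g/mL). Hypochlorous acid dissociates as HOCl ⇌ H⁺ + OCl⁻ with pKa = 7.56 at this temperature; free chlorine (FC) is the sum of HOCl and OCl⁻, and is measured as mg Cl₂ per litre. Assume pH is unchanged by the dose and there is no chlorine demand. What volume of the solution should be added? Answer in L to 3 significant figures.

(a) 3.06 kg; (b) 31.3 L

(a) Volume: 97,000 US gal × 3.785 L/gal = 367,145 L.
(a) Chlorine deficit: 7.7 − 2.5 = 5.2 ppm = 5.2 mg/L as Cl₂.
(a) Cl₂ equivalent needed: 5.2 mg/L × 367,145 L = 1,909,000 mg = 1909 g.
(a) Product at 62.4% available chlorine: 1909 / 0.624 = 3060 g.

(b) [OCl⁻]/[HOCl] = 10^(pH − pKa) = 10^(7.83 − 7.56) = 1.862; fraction as HOCl = 1/(1 + 1.862) = 0.3494.
(b) Free chlorine required for 2.24 ppm HOCl: 2.24 / 0.3494 = 6.411 ppm.
(b) FC to add: 6.411 − 0.5 = 5.911 mg/L as Cl₂.
(b) Cl₂ equivalent: 5.911 mg/L × 653,000 L = 3860 g.
(b) Product at 11.3% available Cl: 3860 / 0.113 = 34,160 g.
(b) Volume: 34,160 g ÷ 1.09 g/mL = 31,340 mL.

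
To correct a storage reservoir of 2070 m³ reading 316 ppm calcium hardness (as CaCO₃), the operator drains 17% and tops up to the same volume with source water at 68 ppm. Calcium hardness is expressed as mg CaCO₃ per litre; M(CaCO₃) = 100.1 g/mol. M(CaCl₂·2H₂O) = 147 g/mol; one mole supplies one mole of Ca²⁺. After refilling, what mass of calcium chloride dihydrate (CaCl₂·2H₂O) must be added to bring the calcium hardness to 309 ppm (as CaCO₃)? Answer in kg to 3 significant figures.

Volume: 2070 m³ = 2,070,000 L.
After draining 17% and refilling: 316 × 0.83 + 68 × 0.17 = 273.84 ppm.
Deficit to target: 309 − 273.84 = 35.16 mg/L.
As CaCO₃: 35.16 mg/L × 2,070,000 L = 72,780 g; ÷ 100.1 = 727.1 mol Ca²⁺.
Mass: 727.1 × 147 = 106,900 g.

107 kg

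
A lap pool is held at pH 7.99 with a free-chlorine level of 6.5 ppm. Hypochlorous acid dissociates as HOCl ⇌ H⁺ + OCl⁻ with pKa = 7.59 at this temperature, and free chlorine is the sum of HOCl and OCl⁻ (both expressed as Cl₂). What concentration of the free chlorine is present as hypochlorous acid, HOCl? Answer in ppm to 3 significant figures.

1.85 ppm

[OCl⁻]/[HOCl] = 10^(pH − pKa) = 10^(7.99 − 7.59) = 10^0.40 = 2.512.
Fraction as HOCl = 1 / (1 + 2.512) = 0.2847.
HOCl = 0.2847 × 6.5 ppm = 1.851 ppm.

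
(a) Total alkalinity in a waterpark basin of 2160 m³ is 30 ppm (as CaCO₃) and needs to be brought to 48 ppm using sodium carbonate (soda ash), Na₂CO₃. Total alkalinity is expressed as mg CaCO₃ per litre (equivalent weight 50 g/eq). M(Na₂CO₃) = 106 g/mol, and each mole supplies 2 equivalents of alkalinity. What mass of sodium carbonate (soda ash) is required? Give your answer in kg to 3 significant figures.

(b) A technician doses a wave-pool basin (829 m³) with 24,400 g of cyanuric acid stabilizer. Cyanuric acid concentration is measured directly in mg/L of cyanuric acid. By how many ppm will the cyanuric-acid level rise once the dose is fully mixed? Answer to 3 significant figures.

(a) Volume: 2160 m³ = 2,160,000 L.
(a) Alkalinity to add: (48 − 30) = 18 mg/L as CaCO₃ × 2,160,000 L = 38,880 g as CaCO₃.
(a) Equivalents: 38,880 g ÷ 50 g/eq = 777.6 eq.
(a) Each mole of Na₂CO₃ supplies 2 eq, so 777.6 / 2 = 388.8 mol.
(a) Mass: 388.8 mol × 106 g/mol = 41,210 g.

(b) Volume: 829 m³ = 829,000 L.
(b) Rise: 24,400 g / 829,000 L × 1000 = 29.43 mg/L.

(a) 41.2 kg; (b) 29.4 ppm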